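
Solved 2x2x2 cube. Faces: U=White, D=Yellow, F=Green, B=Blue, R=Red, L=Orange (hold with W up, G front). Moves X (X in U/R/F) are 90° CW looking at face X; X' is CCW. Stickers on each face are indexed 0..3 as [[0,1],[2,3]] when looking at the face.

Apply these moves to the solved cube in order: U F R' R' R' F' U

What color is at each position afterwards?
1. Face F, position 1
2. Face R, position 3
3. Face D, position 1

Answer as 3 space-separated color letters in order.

After move 1 (U): U=WWWW F=RRGG R=BBRR B=OOBB L=GGOO
After move 2 (F): F=GRGR U=WWOG R=WBWR D=RBYY L=GYOY
After move 3 (R'): R=BRWW U=WBOO F=GWGG D=RRYR B=YOBB
After move 4 (R'): R=RWBW U=WBOY F=GBGO D=RWYG B=RORB
After move 5 (R'): R=WWRB U=WROR F=GBGY D=RBYO B=GOWB
After move 6 (F'): F=BYGG U=WRWR R=BWRB D=YYYO L=GROO
After move 7 (U): U=WWRR F=BWGG R=GORB B=GRWB L=BYOO
Query 1: F[1] = W
Query 2: R[3] = B
Query 3: D[1] = Y

Answer: W B Y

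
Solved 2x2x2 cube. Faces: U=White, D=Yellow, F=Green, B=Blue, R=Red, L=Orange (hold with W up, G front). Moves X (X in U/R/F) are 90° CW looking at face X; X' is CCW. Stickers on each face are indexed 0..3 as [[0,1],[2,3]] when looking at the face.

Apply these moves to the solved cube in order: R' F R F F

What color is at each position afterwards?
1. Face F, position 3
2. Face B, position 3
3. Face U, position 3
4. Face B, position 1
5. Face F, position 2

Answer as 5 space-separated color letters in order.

Answer: G B R B R

Derivation:
After move 1 (R'): R=RRRR U=WBWB F=GWGW D=YGYG B=YBYB
After move 2 (F): F=GGWW U=WBOO R=WRBR D=RRYG L=OYOG
After move 3 (R): R=BWRR U=WGOW F=GRWG D=RYYY B=OBBB
After move 4 (F): F=WGGR U=WGGY R=OWWR D=RBYY L=OROY
After move 5 (F): F=GWRG U=WGYR R=GWYR D=WOYY L=OROB
Query 1: F[3] = G
Query 2: B[3] = B
Query 3: U[3] = R
Query 4: B[1] = B
Query 5: F[2] = R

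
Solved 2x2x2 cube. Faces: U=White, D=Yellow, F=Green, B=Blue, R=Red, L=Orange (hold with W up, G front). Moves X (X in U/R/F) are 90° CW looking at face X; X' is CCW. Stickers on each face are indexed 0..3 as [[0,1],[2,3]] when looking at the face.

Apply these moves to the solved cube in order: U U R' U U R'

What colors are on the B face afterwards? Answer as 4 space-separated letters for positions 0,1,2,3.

After move 1 (U): U=WWWW F=RRGG R=BBRR B=OOBB L=GGOO
After move 2 (U): U=WWWW F=BBGG R=OORR B=GGBB L=RROO
After move 3 (R'): R=OROR U=WBWG F=BWGW D=YBYG B=YGYB
After move 4 (U): U=WWGB F=ORGW R=YGOR B=RRYB L=BWOO
After move 5 (U): U=GWBW F=YGGW R=RROR B=BWYB L=OROO
After move 6 (R'): R=RRRO U=GYBB F=YWGW D=YGYW B=GWBB
Query: B face = GWBB

Answer: G W B B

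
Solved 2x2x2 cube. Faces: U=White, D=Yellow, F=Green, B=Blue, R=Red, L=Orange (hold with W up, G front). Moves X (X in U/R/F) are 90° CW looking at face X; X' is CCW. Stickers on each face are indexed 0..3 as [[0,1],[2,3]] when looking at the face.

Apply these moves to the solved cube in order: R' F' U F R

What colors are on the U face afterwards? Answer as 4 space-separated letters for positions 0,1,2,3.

After move 1 (R'): R=RRRR U=WBWB F=GWGW D=YGYG B=YBYB
After move 2 (F'): F=WWGG U=WBRR R=GRYR D=OOYG L=OBOW
After move 3 (U): U=RWRB F=GRGG R=YBYR B=OBYB L=WWOW
After move 4 (F): F=GGGR U=RWWW R=RBBR D=YYYG L=WOOO
After move 5 (R): R=BRRB U=RGWR F=GYGG D=YYYO B=WBWB
Query: U face = RGWR

Answer: R G W R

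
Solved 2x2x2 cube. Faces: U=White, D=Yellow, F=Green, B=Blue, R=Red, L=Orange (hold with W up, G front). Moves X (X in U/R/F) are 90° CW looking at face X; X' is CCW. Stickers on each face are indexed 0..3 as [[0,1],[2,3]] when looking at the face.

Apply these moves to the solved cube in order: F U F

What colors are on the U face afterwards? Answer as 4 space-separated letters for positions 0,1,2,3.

Answer: O W Y G

Derivation:
After move 1 (F): F=GGGG U=WWOO R=WRWR D=RRYY L=OYOY
After move 2 (U): U=OWOW F=WRGG R=BBWR B=OYBB L=GGOY
After move 3 (F): F=GWGR U=OWYG R=OBWR D=WBYY L=GROR
Query: U face = OWYG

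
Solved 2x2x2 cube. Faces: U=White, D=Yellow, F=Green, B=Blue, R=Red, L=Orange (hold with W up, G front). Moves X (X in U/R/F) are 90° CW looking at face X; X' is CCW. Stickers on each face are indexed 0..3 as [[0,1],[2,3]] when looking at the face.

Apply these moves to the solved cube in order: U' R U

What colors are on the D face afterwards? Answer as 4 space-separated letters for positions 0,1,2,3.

After move 1 (U'): U=WWWW F=OOGG R=GGRR B=RRBB L=BBOO
After move 2 (R): R=RGRG U=WOWG F=OYGY D=YBYR B=WRWB
After move 3 (U): U=WWGO F=RGGY R=WRRG B=BBWB L=OYOO
Query: D face = YBYR

Answer: Y B Y R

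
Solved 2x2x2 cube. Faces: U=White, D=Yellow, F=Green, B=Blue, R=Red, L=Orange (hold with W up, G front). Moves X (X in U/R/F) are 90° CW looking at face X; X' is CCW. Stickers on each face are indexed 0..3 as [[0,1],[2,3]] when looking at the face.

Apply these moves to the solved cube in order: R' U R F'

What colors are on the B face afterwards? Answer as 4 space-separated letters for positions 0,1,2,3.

After move 1 (R'): R=RRRR U=WBWB F=GWGW D=YGYG B=YBYB
After move 2 (U): U=WWBB F=RRGW R=YBRR B=OOYB L=GWOO
After move 3 (R): R=RYRB U=WRBW F=RGGG D=YYYO B=BOWB
After move 4 (F'): F=GGRG U=WRRR R=YYYB D=WOYO L=GWOB
Query: B face = BOWB

Answer: B O W B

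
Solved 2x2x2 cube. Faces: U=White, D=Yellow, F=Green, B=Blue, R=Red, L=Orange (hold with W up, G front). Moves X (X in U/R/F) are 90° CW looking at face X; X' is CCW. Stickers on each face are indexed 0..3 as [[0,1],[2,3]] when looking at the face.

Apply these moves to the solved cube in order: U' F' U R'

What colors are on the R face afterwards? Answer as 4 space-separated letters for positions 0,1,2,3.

After move 1 (U'): U=WWWW F=OOGG R=GGRR B=RRBB L=BBOO
After move 2 (F'): F=OGOG U=WWGR R=YGYR D=BOYY L=BWOW
After move 3 (U): U=GWRW F=YGOG R=RRYR B=BWBB L=OGOW
After move 4 (R'): R=RRRY U=GBRB F=YWOW D=BGYG B=YWOB
Query: R face = RRRY

Answer: R R R Y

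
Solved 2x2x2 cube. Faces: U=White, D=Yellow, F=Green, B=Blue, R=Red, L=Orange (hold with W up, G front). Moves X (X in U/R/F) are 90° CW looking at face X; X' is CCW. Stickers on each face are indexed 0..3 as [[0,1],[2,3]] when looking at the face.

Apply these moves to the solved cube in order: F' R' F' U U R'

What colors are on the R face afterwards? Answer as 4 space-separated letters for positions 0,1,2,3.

After move 1 (F'): F=GGGG U=WWRR R=YRYR D=OOYY L=OWOW
After move 2 (R'): R=RRYY U=WBRB F=GWGR D=OGYG B=YBOB
After move 3 (F'): F=WRGG U=WBRY R=GROY D=WWYG L=OBOR
After move 4 (U): U=RWYB F=GRGG R=YBOY B=OBOB L=WROR
After move 5 (U): U=YRBW F=YBGG R=OBOY B=WROB L=GROR
After move 6 (R'): R=BYOO U=YOBW F=YRGW D=WBYG B=GRWB
Query: R face = BYOO

Answer: B Y O O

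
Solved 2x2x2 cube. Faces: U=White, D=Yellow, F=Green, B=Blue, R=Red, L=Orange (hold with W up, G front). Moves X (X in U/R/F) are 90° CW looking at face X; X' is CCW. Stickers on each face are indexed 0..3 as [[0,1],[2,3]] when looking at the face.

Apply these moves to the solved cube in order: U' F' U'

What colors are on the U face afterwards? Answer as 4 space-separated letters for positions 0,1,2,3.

Answer: W R W G

Derivation:
After move 1 (U'): U=WWWW F=OOGG R=GGRR B=RRBB L=BBOO
After move 2 (F'): F=OGOG U=WWGR R=YGYR D=BOYY L=BWOW
After move 3 (U'): U=WRWG F=BWOG R=OGYR B=YGBB L=RROW
Query: U face = WRWG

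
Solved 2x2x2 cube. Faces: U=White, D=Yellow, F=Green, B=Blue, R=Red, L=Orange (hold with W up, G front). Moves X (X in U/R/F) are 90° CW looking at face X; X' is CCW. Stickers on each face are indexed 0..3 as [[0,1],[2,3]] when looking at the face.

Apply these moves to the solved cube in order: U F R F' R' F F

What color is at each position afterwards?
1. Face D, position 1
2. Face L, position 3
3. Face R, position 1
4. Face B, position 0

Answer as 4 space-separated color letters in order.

After move 1 (U): U=WWWW F=RRGG R=BBRR B=OOBB L=GGOO
After move 2 (F): F=GRGR U=WWOG R=WBWR D=RBYY L=GYOY
After move 3 (R): R=WWRB U=WROR F=GBGY D=RBYO B=GOWB
After move 4 (F'): F=BYGG U=WRWR R=BWRB D=YYYO L=GROO
After move 5 (R'): R=WBBR U=WWWG F=BRGR D=YYYG B=OOYB
After move 6 (F): F=GBRR U=WWOR R=WBGR D=BWYG L=GYOY
After move 7 (F): F=RGRB U=WWYY R=OBRR D=GWYG L=GBOW
Query 1: D[1] = W
Query 2: L[3] = W
Query 3: R[1] = B
Query 4: B[0] = O

Answer: W W B O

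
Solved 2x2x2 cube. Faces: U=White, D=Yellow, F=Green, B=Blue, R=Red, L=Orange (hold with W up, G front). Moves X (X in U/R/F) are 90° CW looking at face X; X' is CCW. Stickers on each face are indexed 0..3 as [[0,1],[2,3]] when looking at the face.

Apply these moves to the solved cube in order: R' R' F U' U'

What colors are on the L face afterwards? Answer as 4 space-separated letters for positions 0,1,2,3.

Answer: W R O W

Derivation:
After move 1 (R'): R=RRRR U=WBWB F=GWGW D=YGYG B=YBYB
After move 2 (R'): R=RRRR U=WYWY F=GBGB D=YWYW B=GBGB
After move 3 (F): F=GGBB U=WYOO R=WRYR D=RRYW L=OYOW
After move 4 (U'): U=YOWO F=OYBB R=GGYR B=WRGB L=GBOW
After move 5 (U'): U=OOYW F=GBBB R=OYYR B=GGGB L=WROW
Query: L face = WROW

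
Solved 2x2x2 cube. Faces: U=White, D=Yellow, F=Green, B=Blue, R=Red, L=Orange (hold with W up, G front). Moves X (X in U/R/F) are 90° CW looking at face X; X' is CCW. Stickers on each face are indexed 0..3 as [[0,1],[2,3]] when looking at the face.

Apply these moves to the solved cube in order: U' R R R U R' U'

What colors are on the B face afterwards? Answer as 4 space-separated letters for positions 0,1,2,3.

After move 1 (U'): U=WWWW F=OOGG R=GGRR B=RRBB L=BBOO
After move 2 (R): R=RGRG U=WOWG F=OYGY D=YBYR B=WRWB
After move 3 (R): R=RRGG U=WYWY F=OBGR D=YWYW B=GROB
After move 4 (R): R=GRGR U=WBWR F=OWGW D=YOYG B=YRYB
After move 5 (U): U=WWRB F=GRGW R=YRGR B=BBYB L=OWOO
After move 6 (R'): R=RRYG U=WYRB F=GWGB D=YRYW B=GBOB
After move 7 (U'): U=YBWR F=OWGB R=GWYG B=RROB L=GBOO
Query: B face = RROB

Answer: R R O B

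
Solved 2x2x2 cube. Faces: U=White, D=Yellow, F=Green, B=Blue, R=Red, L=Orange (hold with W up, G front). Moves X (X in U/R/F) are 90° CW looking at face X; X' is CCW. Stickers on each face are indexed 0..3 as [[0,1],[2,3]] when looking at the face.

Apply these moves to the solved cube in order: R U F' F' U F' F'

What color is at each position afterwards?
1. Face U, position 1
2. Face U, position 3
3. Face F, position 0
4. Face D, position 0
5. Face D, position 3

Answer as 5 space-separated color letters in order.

After move 1 (R): R=RRRR U=WGWG F=GYGY D=YBYB B=WBWB
After move 2 (U): U=WWGG F=RRGY R=WBRR B=OOWB L=GYOO
After move 3 (F'): F=RYRG U=WWWR R=BBYR D=YOYB L=GGOG
After move 4 (F'): F=YGRR U=WWBY R=OBYR D=GGYB L=GROW
After move 5 (U): U=BWYW F=OBRR R=OOYR B=GRWB L=YGOW
After move 6 (F'): F=BROR U=BWOY R=GOGR D=GWYB L=YWOY
After move 7 (F'): F=RRBO U=BWGG R=WOGR D=WYYB L=YYOO
Query 1: U[1] = W
Query 2: U[3] = G
Query 3: F[0] = R
Query 4: D[0] = W
Query 5: D[3] = B

Answer: W G R W B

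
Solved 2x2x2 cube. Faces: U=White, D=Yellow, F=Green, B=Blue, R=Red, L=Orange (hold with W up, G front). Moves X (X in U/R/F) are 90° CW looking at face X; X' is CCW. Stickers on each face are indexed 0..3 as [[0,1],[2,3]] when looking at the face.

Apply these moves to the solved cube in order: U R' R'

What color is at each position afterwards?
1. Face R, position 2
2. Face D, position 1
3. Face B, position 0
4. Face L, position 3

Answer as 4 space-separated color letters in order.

Answer: B W G O

Derivation:
After move 1 (U): U=WWWW F=RRGG R=BBRR B=OOBB L=GGOO
After move 2 (R'): R=BRBR U=WBWO F=RWGW D=YRYG B=YOYB
After move 3 (R'): R=RRBB U=WYWY F=RBGO D=YWYW B=GORB
Query 1: R[2] = B
Query 2: D[1] = W
Query 3: B[0] = G
Query 4: L[3] = O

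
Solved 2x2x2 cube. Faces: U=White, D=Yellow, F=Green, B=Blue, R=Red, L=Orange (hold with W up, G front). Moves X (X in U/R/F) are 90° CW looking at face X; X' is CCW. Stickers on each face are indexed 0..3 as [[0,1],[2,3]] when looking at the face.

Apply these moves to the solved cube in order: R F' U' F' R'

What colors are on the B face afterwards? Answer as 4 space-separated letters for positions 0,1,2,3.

Answer: B R W B

Derivation:
After move 1 (R): R=RRRR U=WGWG F=GYGY D=YBYB B=WBWB
After move 2 (F'): F=YYGG U=WGRR R=BRYR D=OOYB L=OGOW
After move 3 (U'): U=GRWR F=OGGG R=YYYR B=BRWB L=WBOW
After move 4 (F'): F=GGOG U=GRYY R=OYOR D=BWYB L=WROW
After move 5 (R'): R=YROO U=GWYB F=GROY D=BGYG B=BRWB
Query: B face = BRWB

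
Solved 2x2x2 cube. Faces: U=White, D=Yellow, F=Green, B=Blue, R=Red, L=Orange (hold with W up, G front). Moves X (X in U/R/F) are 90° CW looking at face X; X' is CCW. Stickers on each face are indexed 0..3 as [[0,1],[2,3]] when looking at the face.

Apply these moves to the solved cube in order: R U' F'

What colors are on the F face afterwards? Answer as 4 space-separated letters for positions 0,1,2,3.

After move 1 (R): R=RRRR U=WGWG F=GYGY D=YBYB B=WBWB
After move 2 (U'): U=GGWW F=OOGY R=GYRR B=RRWB L=WBOO
After move 3 (F'): F=OYOG U=GGGR R=BYYR D=BOYB L=WWOW
Query: F face = OYOG

Answer: O Y O G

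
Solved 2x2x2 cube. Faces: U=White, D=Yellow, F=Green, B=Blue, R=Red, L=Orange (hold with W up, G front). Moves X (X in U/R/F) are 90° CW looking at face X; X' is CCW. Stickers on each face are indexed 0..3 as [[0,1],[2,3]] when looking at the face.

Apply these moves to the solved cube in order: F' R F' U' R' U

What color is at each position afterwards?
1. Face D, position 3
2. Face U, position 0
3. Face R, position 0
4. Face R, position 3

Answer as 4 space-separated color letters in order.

Answer: G W B O

Derivation:
After move 1 (F'): F=GGGG U=WWRR R=YRYR D=OOYY L=OWOW
After move 2 (R): R=YYRR U=WGRG F=GOGY D=OBYB B=RBWB
After move 3 (F'): F=OYGG U=WGYR R=BYOR D=WWYB L=OGOR
After move 4 (U'): U=GRWY F=OGGG R=OYOR B=BYWB L=RBOR
After move 5 (R'): R=YROO U=GWWB F=ORGY D=WGYG B=BYWB
After move 6 (U): U=WGBW F=YRGY R=BYOO B=RBWB L=OROR
Query 1: D[3] = G
Query 2: U[0] = W
Query 3: R[0] = B
Query 4: R[3] = O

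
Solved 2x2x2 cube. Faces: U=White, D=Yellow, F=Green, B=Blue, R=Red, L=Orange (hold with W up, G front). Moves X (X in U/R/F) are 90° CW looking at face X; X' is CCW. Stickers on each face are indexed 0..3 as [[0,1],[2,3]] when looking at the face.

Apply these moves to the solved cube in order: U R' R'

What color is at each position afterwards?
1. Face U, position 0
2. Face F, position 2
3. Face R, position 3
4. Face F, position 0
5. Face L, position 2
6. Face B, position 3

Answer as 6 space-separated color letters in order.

Answer: W G B R O B

Derivation:
After move 1 (U): U=WWWW F=RRGG R=BBRR B=OOBB L=GGOO
After move 2 (R'): R=BRBR U=WBWO F=RWGW D=YRYG B=YOYB
After move 3 (R'): R=RRBB U=WYWY F=RBGO D=YWYW B=GORB
Query 1: U[0] = W
Query 2: F[2] = G
Query 3: R[3] = B
Query 4: F[0] = R
Query 5: L[2] = O
Query 6: B[3] = B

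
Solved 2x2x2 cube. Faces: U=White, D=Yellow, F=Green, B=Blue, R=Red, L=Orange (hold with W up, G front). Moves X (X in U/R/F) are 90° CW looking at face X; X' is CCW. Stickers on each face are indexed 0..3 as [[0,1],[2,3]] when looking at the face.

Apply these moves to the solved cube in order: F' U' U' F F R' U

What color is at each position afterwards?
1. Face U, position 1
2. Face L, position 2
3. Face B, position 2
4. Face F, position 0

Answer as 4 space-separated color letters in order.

Answer: R O W W

Derivation:
After move 1 (F'): F=GGGG U=WWRR R=YRYR D=OOYY L=OWOW
After move 2 (U'): U=WRWR F=OWGG R=GGYR B=YRBB L=BBOW
After move 3 (U'): U=RRWW F=BBGG R=OWYR B=GGBB L=YROW
After move 4 (F): F=GBGB U=RRWR R=WWWR D=YOYY L=YOOO
After move 5 (F): F=GGBB U=RROO R=WWRR D=WWYY L=YYOO
After move 6 (R'): R=WRWR U=RBOG F=GRBO D=WGYB B=YGWB
After move 7 (U): U=ORGB F=WRBO R=YGWR B=YYWB L=GROO
Query 1: U[1] = R
Query 2: L[2] = O
Query 3: B[2] = W
Query 4: F[0] = W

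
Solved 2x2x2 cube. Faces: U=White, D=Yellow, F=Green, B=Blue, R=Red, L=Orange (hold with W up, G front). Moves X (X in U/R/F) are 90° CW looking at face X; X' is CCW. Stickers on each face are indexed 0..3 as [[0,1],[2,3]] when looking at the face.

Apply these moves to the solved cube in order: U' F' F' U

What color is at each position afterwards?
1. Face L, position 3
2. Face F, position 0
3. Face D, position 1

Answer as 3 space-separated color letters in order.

Answer: G O W

Derivation:
After move 1 (U'): U=WWWW F=OOGG R=GGRR B=RRBB L=BBOO
After move 2 (F'): F=OGOG U=WWGR R=YGYR D=BOYY L=BWOW
After move 3 (F'): F=GGOO U=WWYY R=OGBR D=WWYY L=BROG
After move 4 (U): U=YWYW F=OGOO R=RRBR B=BRBB L=GGOG
Query 1: L[3] = G
Query 2: F[0] = O
Query 3: D[1] = W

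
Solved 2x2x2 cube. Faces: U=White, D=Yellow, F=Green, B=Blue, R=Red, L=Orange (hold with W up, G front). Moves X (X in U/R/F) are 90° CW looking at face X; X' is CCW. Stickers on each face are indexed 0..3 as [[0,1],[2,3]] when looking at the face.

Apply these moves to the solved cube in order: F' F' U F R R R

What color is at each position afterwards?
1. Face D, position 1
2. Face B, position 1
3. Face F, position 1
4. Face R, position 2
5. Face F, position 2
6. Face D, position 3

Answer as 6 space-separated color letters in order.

Answer: O R W Y G R

Derivation:
After move 1 (F'): F=GGGG U=WWRR R=YRYR D=OOYY L=OWOW
After move 2 (F'): F=GGGG U=WWYY R=OROR D=WWYY L=OROR
After move 3 (U): U=YWYW F=ORGG R=BBOR B=ORBB L=GGOR
After move 4 (F): F=GOGR U=YWRG R=YBWR D=OBYY L=GWOW
After move 5 (R): R=WYRB U=YORR F=GBGY D=OBYO B=GRWB
After move 6 (R): R=RWBY U=YBRY F=GBGO D=OWYG B=RROB
After move 7 (R): R=BRYW U=YBRO F=GWGG D=OOYR B=YRBB
Query 1: D[1] = O
Query 2: B[1] = R
Query 3: F[1] = W
Query 4: R[2] = Y
Query 5: F[2] = G
Query 6: D[3] = R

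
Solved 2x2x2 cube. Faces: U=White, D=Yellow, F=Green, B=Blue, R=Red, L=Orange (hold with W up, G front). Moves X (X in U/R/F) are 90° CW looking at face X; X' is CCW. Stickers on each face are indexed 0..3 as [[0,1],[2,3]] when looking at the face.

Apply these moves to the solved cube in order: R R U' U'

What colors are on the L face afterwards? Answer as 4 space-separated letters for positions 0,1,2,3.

Answer: R R O O

Derivation:
After move 1 (R): R=RRRR U=WGWG F=GYGY D=YBYB B=WBWB
After move 2 (R): R=RRRR U=WYWY F=GBGB D=YWYW B=GBGB
After move 3 (U'): U=YYWW F=OOGB R=GBRR B=RRGB L=GBOO
After move 4 (U'): U=YWYW F=GBGB R=OORR B=GBGB L=RROO
Query: L face = RROO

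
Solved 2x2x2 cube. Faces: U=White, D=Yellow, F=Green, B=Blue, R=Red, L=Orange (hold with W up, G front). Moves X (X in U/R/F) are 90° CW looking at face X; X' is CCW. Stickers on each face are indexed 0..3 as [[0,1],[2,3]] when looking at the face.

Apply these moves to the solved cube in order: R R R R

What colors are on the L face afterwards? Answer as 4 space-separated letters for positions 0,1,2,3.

After move 1 (R): R=RRRR U=WGWG F=GYGY D=YBYB B=WBWB
After move 2 (R): R=RRRR U=WYWY F=GBGB D=YWYW B=GBGB
After move 3 (R): R=RRRR U=WBWB F=GWGW D=YGYG B=YBYB
After move 4 (R): R=RRRR U=WWWW F=GGGG D=YYYY B=BBBB
Query: L face = OOOO

Answer: O O O O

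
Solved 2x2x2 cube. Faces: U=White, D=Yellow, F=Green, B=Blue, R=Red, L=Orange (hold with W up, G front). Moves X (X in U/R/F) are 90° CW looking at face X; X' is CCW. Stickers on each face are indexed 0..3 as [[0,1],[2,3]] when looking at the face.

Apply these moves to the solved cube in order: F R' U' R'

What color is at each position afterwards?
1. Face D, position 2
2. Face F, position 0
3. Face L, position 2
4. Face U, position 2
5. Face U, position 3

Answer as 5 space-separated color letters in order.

After move 1 (F): F=GGGG U=WWOO R=WRWR D=RRYY L=OYOY
After move 2 (R'): R=RRWW U=WBOB F=GWGO D=RGYG B=YBRB
After move 3 (U'): U=BBWO F=OYGO R=GWWW B=RRRB L=YBOY
After move 4 (R'): R=WWGW U=BRWR F=OBGO D=RYYO B=GRGB
Query 1: D[2] = Y
Query 2: F[0] = O
Query 3: L[2] = O
Query 4: U[2] = W
Query 5: U[3] = R

Answer: Y O O W R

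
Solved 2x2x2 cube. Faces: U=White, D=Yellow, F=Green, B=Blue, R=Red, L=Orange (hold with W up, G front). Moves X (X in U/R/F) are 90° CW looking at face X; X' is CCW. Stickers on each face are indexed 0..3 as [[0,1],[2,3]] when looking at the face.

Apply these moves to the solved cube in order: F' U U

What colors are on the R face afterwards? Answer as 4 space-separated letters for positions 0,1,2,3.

After move 1 (F'): F=GGGG U=WWRR R=YRYR D=OOYY L=OWOW
After move 2 (U): U=RWRW F=YRGG R=BBYR B=OWBB L=GGOW
After move 3 (U): U=RRWW F=BBGG R=OWYR B=GGBB L=YROW
Query: R face = OWYR

Answer: O W Y R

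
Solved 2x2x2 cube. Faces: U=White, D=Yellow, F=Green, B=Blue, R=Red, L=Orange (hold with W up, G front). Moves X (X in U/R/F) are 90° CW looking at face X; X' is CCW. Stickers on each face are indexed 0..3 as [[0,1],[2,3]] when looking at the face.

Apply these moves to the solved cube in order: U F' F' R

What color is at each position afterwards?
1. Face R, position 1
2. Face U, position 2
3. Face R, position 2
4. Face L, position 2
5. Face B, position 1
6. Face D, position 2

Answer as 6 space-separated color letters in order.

After move 1 (U): U=WWWW F=RRGG R=BBRR B=OOBB L=GGOO
After move 2 (F'): F=RGRG U=WWBR R=YBYR D=GOYY L=GWOW
After move 3 (F'): F=GGRR U=WWYY R=OBGR D=WWYY L=GROB
After move 4 (R): R=GORB U=WGYR F=GWRY D=WBYO B=YOWB
Query 1: R[1] = O
Query 2: U[2] = Y
Query 3: R[2] = R
Query 4: L[2] = O
Query 5: B[1] = O
Query 6: D[2] = Y

Answer: O Y R O O Y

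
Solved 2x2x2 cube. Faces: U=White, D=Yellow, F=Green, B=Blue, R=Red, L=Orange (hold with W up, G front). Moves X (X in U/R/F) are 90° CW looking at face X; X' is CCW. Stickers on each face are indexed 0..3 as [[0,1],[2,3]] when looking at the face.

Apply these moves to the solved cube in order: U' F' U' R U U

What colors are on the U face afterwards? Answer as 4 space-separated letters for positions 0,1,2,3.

Answer: G W W W

Derivation:
After move 1 (U'): U=WWWW F=OOGG R=GGRR B=RRBB L=BBOO
After move 2 (F'): F=OGOG U=WWGR R=YGYR D=BOYY L=BWOW
After move 3 (U'): U=WRWG F=BWOG R=OGYR B=YGBB L=RROW
After move 4 (R): R=YORG U=WWWG F=BOOY D=BBYY B=GGRB
After move 5 (U): U=WWGW F=YOOY R=GGRG B=RRRB L=BOOW
After move 6 (U): U=GWWW F=GGOY R=RRRG B=BORB L=YOOW
Query: U face = GWWW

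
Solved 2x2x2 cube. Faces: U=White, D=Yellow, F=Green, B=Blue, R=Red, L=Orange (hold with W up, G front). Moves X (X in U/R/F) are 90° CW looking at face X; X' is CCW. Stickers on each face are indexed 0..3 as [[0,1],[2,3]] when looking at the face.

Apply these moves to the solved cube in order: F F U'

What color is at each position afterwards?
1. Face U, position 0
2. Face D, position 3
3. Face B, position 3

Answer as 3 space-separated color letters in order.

After move 1 (F): F=GGGG U=WWOO R=WRWR D=RRYY L=OYOY
After move 2 (F): F=GGGG U=WWYY R=OROR D=WWYY L=OROR
After move 3 (U'): U=WYWY F=ORGG R=GGOR B=ORBB L=BBOR
Query 1: U[0] = W
Query 2: D[3] = Y
Query 3: B[3] = B

Answer: W Y B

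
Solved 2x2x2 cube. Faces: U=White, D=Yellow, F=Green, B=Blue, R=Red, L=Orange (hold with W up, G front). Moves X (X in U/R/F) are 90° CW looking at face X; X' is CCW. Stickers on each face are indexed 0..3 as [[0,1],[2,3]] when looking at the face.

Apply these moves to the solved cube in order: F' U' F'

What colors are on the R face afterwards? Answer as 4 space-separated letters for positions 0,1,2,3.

After move 1 (F'): F=GGGG U=WWRR R=YRYR D=OOYY L=OWOW
After move 2 (U'): U=WRWR F=OWGG R=GGYR B=YRBB L=BBOW
After move 3 (F'): F=WGOG U=WRGY R=OGOR D=BWYY L=BROW
Query: R face = OGOR

Answer: O G O R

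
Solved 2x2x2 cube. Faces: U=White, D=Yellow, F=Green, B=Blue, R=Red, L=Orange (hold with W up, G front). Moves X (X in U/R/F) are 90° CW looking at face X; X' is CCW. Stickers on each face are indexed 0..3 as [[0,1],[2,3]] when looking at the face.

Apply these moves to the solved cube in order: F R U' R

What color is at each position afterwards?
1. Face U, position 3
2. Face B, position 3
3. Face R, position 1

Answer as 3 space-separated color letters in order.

After move 1 (F): F=GGGG U=WWOO R=WRWR D=RRYY L=OYOY
After move 2 (R): R=WWRR U=WGOG F=GRGY D=RBYB B=OBWB
After move 3 (U'): U=GGWO F=OYGY R=GRRR B=WWWB L=OBOY
After move 4 (R): R=RGRR U=GYWY F=OBGB D=RWYW B=OWGB
Query 1: U[3] = Y
Query 2: B[3] = B
Query 3: R[1] = G

Answer: Y B G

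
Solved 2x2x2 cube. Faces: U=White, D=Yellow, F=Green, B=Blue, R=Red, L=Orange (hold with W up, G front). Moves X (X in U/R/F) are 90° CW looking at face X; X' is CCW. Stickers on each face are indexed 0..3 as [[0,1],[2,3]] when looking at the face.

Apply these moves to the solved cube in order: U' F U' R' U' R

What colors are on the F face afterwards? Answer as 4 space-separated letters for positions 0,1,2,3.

Answer: R Y G O

Derivation:
After move 1 (U'): U=WWWW F=OOGG R=GGRR B=RRBB L=BBOO
After move 2 (F): F=GOGO U=WWOB R=WGWR D=RGYY L=BYOY
After move 3 (U'): U=WBWO F=BYGO R=GOWR B=WGBB L=RROY
After move 4 (R'): R=ORGW U=WBWW F=BBGO D=RYYO B=YGGB
After move 5 (U'): U=BWWW F=RRGO R=BBGW B=ORGB L=YGOY
After move 6 (R): R=GBWB U=BRWO F=RYGO D=RGYO B=WRWB
Query: F face = RYGO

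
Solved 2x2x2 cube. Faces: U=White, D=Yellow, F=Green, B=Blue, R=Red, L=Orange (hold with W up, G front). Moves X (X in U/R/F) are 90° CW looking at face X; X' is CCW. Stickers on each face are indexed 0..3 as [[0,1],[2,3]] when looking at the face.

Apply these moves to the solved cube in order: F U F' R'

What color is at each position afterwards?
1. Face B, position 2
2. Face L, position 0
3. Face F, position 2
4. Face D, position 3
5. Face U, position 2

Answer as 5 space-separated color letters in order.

Answer: Y G W G B

Derivation:
After move 1 (F): F=GGGG U=WWOO R=WRWR D=RRYY L=OYOY
After move 2 (U): U=OWOW F=WRGG R=BBWR B=OYBB L=GGOY
After move 3 (F'): F=RGWG U=OWBW R=RBRR D=GYYY L=GWOO
After move 4 (R'): R=BRRR U=OBBO F=RWWW D=GGYG B=YYYB
Query 1: B[2] = Y
Query 2: L[0] = G
Query 3: F[2] = W
Query 4: D[3] = G
Query 5: U[2] = B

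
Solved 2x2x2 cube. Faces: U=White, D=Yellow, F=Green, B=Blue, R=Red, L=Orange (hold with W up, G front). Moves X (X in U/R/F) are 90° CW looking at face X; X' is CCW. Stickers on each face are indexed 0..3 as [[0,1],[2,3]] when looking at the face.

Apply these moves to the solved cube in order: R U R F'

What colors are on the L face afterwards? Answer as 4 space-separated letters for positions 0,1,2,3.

After move 1 (R): R=RRRR U=WGWG F=GYGY D=YBYB B=WBWB
After move 2 (U): U=WWGG F=RRGY R=WBRR B=OOWB L=GYOO
After move 3 (R): R=RWRB U=WRGY F=RBGB D=YWYO B=GOWB
After move 4 (F'): F=BBRG U=WRRR R=WWYB D=YOYO L=GYOG
Query: L face = GYOG

Answer: G Y O G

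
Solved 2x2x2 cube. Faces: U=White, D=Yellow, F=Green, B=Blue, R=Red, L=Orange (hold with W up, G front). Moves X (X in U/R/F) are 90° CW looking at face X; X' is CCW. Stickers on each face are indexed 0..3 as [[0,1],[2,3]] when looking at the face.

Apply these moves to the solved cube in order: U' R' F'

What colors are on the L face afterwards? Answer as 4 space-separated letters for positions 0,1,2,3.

After move 1 (U'): U=WWWW F=OOGG R=GGRR B=RRBB L=BBOO
After move 2 (R'): R=GRGR U=WBWR F=OWGW D=YOYG B=YRYB
After move 3 (F'): F=WWOG U=WBGG R=ORYR D=BOYG L=BROW
Query: L face = BROW

Answer: B R O W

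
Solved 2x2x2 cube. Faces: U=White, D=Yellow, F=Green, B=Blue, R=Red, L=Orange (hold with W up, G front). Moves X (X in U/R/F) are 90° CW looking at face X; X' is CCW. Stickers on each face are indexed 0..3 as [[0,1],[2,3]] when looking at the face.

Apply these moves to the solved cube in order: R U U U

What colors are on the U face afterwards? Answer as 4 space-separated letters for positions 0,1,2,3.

After move 1 (R): R=RRRR U=WGWG F=GYGY D=YBYB B=WBWB
After move 2 (U): U=WWGG F=RRGY R=WBRR B=OOWB L=GYOO
After move 3 (U): U=GWGW F=WBGY R=OORR B=GYWB L=RROO
After move 4 (U): U=GGWW F=OOGY R=GYRR B=RRWB L=WBOO
Query: U face = GGWW

Answer: G G W W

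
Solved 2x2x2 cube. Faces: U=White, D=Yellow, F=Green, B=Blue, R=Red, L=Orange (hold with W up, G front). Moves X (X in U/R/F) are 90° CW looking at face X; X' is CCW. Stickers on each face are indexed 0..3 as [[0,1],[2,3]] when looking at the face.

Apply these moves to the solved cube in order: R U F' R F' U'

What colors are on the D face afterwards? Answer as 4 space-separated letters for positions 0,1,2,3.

Answer: G G Y O

Derivation:
After move 1 (R): R=RRRR U=WGWG F=GYGY D=YBYB B=WBWB
After move 2 (U): U=WWGG F=RRGY R=WBRR B=OOWB L=GYOO
After move 3 (F'): F=RYRG U=WWWR R=BBYR D=YOYB L=GGOG
After move 4 (R): R=YBRB U=WYWG F=RORB D=YWYO B=ROWB
After move 5 (F'): F=OBRR U=WYYR R=WBYB D=GGYO L=GGOW
After move 6 (U'): U=YRWY F=GGRR R=OBYB B=WBWB L=ROOW
Query: D face = GGYO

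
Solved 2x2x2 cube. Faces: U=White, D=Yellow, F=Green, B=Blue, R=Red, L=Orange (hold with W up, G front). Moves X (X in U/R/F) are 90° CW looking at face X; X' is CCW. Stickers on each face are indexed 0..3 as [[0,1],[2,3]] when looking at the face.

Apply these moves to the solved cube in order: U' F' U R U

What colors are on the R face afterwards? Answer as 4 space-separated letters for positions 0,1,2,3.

Answer: W W R R

Derivation:
After move 1 (U'): U=WWWW F=OOGG R=GGRR B=RRBB L=BBOO
After move 2 (F'): F=OGOG U=WWGR R=YGYR D=BOYY L=BWOW
After move 3 (U): U=GWRW F=YGOG R=RRYR B=BWBB L=OGOW
After move 4 (R): R=YRRR U=GGRG F=YOOY D=BBYB B=WWWB
After move 5 (U): U=RGGG F=YROY R=WWRR B=OGWB L=YOOW
Query: R face = WWRR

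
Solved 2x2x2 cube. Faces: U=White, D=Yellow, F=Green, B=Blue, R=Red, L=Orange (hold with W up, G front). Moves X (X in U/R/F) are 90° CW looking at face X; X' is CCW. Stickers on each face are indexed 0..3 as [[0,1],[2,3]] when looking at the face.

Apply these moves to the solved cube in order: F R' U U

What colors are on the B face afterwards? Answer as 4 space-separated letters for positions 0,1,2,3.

Answer: G W R B

Derivation:
After move 1 (F): F=GGGG U=WWOO R=WRWR D=RRYY L=OYOY
After move 2 (R'): R=RRWW U=WBOB F=GWGO D=RGYG B=YBRB
After move 3 (U): U=OWBB F=RRGO R=YBWW B=OYRB L=GWOY
After move 4 (U): U=BOBW F=YBGO R=OYWW B=GWRB L=RROY
Query: B face = GWRB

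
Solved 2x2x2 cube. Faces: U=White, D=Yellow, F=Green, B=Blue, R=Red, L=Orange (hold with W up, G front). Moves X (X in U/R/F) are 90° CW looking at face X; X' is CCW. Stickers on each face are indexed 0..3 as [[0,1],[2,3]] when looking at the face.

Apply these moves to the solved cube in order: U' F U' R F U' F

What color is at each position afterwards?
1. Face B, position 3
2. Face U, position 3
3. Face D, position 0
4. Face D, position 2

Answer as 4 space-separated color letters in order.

Answer: B G O Y

Derivation:
After move 1 (U'): U=WWWW F=OOGG R=GGRR B=RRBB L=BBOO
After move 2 (F): F=GOGO U=WWOB R=WGWR D=RGYY L=BYOY
After move 3 (U'): U=WBWO F=BYGO R=GOWR B=WGBB L=RROY
After move 4 (R): R=WGRO U=WYWO F=BGGY D=RBYW B=OGBB
After move 5 (F): F=GBYG U=WYYR R=WGOO D=RWYW L=RROB
After move 6 (U'): U=YRWY F=RRYG R=GBOO B=WGBB L=OGOB
After move 7 (F): F=YRGR U=YRBG R=WBYO D=OGYW L=OROW
Query 1: B[3] = B
Query 2: U[3] = G
Query 3: D[0] = O
Query 4: D[2] = Y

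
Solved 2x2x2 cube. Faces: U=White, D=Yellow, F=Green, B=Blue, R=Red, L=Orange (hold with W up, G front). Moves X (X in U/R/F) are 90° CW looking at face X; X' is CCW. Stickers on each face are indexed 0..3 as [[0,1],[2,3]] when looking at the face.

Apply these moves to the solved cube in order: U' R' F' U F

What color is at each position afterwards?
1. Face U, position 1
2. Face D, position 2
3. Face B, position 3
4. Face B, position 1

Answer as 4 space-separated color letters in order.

Answer: W Y B R

Derivation:
After move 1 (U'): U=WWWW F=OOGG R=GGRR B=RRBB L=BBOO
After move 2 (R'): R=GRGR U=WBWR F=OWGW D=YOYG B=YRYB
After move 3 (F'): F=WWOG U=WBGG R=ORYR D=BOYG L=BROW
After move 4 (U): U=GWGB F=OROG R=YRYR B=BRYB L=WWOW
After move 5 (F): F=OOGR U=GWWW R=GRBR D=YYYG L=WBOO
Query 1: U[1] = W
Query 2: D[2] = Y
Query 3: B[3] = B
Query 4: B[1] = R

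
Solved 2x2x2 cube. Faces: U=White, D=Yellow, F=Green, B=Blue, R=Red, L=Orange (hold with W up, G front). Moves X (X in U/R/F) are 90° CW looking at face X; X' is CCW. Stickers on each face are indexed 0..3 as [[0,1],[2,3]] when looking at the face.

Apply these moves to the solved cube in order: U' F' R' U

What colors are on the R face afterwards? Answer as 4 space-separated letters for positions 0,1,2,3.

Answer: Y R Y Y

Derivation:
After move 1 (U'): U=WWWW F=OOGG R=GGRR B=RRBB L=BBOO
After move 2 (F'): F=OGOG U=WWGR R=YGYR D=BOYY L=BWOW
After move 3 (R'): R=GRYY U=WBGR F=OWOR D=BGYG B=YROB
After move 4 (U): U=GWRB F=GROR R=YRYY B=BWOB L=OWOW
Query: R face = YRYY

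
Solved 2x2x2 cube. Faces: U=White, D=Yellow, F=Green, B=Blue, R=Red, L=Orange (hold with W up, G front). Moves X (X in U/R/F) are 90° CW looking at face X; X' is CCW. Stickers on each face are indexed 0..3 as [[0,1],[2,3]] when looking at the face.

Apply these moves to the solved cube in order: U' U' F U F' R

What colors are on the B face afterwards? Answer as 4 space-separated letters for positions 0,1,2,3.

After move 1 (U'): U=WWWW F=OOGG R=GGRR B=RRBB L=BBOO
After move 2 (U'): U=WWWW F=BBGG R=OORR B=GGBB L=RROO
After move 3 (F): F=GBGB U=WWOR R=WOWR D=ROYY L=RYOY
After move 4 (U): U=OWRW F=WOGB R=GGWR B=RYBB L=GBOY
After move 5 (F'): F=OBWG U=OWGW R=OGRR D=BYYY L=GWOR
After move 6 (R): R=RORG U=OBGG F=OYWY D=BBYR B=WYWB
Query: B face = WYWB

Answer: W Y W B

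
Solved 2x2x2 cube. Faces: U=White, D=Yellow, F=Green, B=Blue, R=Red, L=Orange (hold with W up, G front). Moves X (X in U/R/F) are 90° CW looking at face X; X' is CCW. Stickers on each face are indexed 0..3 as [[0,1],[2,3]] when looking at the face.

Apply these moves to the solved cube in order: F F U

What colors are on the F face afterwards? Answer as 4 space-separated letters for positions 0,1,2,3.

Answer: O R G G

Derivation:
After move 1 (F): F=GGGG U=WWOO R=WRWR D=RRYY L=OYOY
After move 2 (F): F=GGGG U=WWYY R=OROR D=WWYY L=OROR
After move 3 (U): U=YWYW F=ORGG R=BBOR B=ORBB L=GGOR
Query: F face = ORGG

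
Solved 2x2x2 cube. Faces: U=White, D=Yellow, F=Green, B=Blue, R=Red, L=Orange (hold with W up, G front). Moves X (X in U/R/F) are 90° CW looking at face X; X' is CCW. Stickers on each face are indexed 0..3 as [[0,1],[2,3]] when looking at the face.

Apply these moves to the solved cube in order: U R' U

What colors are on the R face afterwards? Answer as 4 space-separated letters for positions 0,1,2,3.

Answer: Y O B R

Derivation:
After move 1 (U): U=WWWW F=RRGG R=BBRR B=OOBB L=GGOO
After move 2 (R'): R=BRBR U=WBWO F=RWGW D=YRYG B=YOYB
After move 3 (U): U=WWOB F=BRGW R=YOBR B=GGYB L=RWOO
Query: R face = YOBR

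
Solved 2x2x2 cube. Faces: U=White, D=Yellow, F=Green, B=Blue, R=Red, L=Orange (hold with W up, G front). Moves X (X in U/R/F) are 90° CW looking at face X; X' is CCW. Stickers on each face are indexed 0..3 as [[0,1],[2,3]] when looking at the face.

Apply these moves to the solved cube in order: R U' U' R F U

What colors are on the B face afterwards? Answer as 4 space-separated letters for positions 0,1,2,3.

After move 1 (R): R=RRRR U=WGWG F=GYGY D=YBYB B=WBWB
After move 2 (U'): U=GGWW F=OOGY R=GYRR B=RRWB L=WBOO
After move 3 (U'): U=GWGW F=WBGY R=OORR B=GYWB L=RROO
After move 4 (R): R=RORO U=GBGY F=WBGB D=YWYG B=WYWB
After move 5 (F): F=GWBB U=GBOR R=GOYO D=RRYG L=RYOW
After move 6 (U): U=OGRB F=GOBB R=WYYO B=RYWB L=GWOW
Query: B face = RYWB

Answer: R Y W B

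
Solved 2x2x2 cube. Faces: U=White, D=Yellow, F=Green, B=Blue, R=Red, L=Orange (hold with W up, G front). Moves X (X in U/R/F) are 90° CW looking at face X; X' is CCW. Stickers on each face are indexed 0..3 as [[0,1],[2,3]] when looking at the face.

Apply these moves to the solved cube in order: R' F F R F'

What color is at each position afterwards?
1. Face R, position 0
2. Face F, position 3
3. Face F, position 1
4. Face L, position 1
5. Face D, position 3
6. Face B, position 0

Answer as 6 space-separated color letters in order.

Answer: Y W G G Y Y

Derivation:
After move 1 (R'): R=RRRR U=WBWB F=GWGW D=YGYG B=YBYB
After move 2 (F): F=GGWW U=WBOO R=WRBR D=RRYG L=OYOG
After move 3 (F): F=WGWG U=WBGY R=OROR D=BWYG L=OROR
After move 4 (R): R=OORR U=WGGG F=WWWG D=BYYY B=YBBB
After move 5 (F'): F=WGWW U=WGOR R=YOBR D=RRYY L=OGOG
Query 1: R[0] = Y
Query 2: F[3] = W
Query 3: F[1] = G
Query 4: L[1] = G
Query 5: D[3] = Y
Query 6: B[0] = Y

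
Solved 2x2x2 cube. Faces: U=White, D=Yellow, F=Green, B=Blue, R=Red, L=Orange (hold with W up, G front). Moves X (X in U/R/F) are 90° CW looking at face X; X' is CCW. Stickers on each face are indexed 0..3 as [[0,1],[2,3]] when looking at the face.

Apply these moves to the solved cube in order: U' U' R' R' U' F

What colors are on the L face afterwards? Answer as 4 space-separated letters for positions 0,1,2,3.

After move 1 (U'): U=WWWW F=OOGG R=GGRR B=RRBB L=BBOO
After move 2 (U'): U=WWWW F=BBGG R=OORR B=GGBB L=RROO
After move 3 (R'): R=OROR U=WBWG F=BWGW D=YBYG B=YGYB
After move 4 (R'): R=RROO U=WYWY F=BBGG D=YWYW B=GGBB
After move 5 (U'): U=YYWW F=RRGG R=BBOO B=RRBB L=GGOO
After move 6 (F): F=GRGR U=YYOG R=WBWO D=OBYW L=GYOW
Query: L face = GYOW

Answer: G Y O W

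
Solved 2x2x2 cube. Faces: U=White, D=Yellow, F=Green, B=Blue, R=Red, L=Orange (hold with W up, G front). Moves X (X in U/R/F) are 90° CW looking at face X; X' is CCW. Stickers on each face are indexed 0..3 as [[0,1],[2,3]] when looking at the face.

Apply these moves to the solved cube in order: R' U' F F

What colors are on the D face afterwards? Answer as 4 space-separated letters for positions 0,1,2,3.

Answer: W W Y G

Derivation:
After move 1 (R'): R=RRRR U=WBWB F=GWGW D=YGYG B=YBYB
After move 2 (U'): U=BBWW F=OOGW R=GWRR B=RRYB L=YBOO
After move 3 (F): F=GOWO U=BBOB R=WWWR D=RGYG L=YYOG
After move 4 (F): F=WGOO U=BBGY R=OWBR D=WWYG L=YROG
Query: D face = WWYG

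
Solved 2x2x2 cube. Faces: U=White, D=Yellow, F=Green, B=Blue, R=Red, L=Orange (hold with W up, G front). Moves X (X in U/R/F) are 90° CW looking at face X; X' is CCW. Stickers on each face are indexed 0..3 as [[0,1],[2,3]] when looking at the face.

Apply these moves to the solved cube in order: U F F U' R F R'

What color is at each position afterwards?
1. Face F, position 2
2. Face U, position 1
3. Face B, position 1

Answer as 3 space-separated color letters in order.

Answer: Y Y B

Derivation:
After move 1 (U): U=WWWW F=RRGG R=BBRR B=OOBB L=GGOO
After move 2 (F): F=GRGR U=WWOG R=WBWR D=RBYY L=GYOY
After move 3 (F): F=GGRR U=WWYY R=OBGR D=WWYY L=GROB
After move 4 (U'): U=WYWY F=GRRR R=GGGR B=OBBB L=OOOB
After move 5 (R): R=GGRG U=WRWR F=GWRY D=WBYO B=YBYB
After move 6 (F): F=RGYW U=WRBO R=WGRG D=RGYO L=OWOB
After move 7 (R'): R=GGWR U=WYBY F=RRYO D=RGYW B=OBGB
Query 1: F[2] = Y
Query 2: U[1] = Y
Query 3: B[1] = B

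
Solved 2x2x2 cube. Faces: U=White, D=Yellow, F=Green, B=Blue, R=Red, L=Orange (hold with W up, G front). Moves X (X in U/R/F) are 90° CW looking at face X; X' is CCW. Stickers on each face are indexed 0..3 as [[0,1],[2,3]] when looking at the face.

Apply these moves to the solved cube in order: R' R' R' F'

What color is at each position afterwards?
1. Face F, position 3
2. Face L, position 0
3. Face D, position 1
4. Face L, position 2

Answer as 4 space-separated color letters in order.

Answer: G O O O

Derivation:
After move 1 (R'): R=RRRR U=WBWB F=GWGW D=YGYG B=YBYB
After move 2 (R'): R=RRRR U=WYWY F=GBGB D=YWYW B=GBGB
After move 3 (R'): R=RRRR U=WGWG F=GYGY D=YBYB B=WBWB
After move 4 (F'): F=YYGG U=WGRR R=BRYR D=OOYB L=OGOW
Query 1: F[3] = G
Query 2: L[0] = O
Query 3: D[1] = O
Query 4: L[2] = O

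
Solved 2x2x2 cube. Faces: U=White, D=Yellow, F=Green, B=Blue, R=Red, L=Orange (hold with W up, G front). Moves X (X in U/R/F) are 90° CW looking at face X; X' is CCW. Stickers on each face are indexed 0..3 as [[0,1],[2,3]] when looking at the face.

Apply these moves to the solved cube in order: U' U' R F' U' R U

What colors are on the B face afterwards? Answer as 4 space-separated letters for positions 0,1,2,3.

Answer: W G R B

Derivation:
After move 1 (U'): U=WWWW F=OOGG R=GGRR B=RRBB L=BBOO
After move 2 (U'): U=WWWW F=BBGG R=OORR B=GGBB L=RROO
After move 3 (R): R=RORO U=WBWG F=BYGY D=YBYG B=WGWB
After move 4 (F'): F=YYBG U=WBRR R=BOYO D=ROYG L=RGOW
After move 5 (U'): U=BRWR F=RGBG R=YYYO B=BOWB L=WGOW
After move 6 (R): R=YYOY U=BGWG F=ROBG D=RWYB B=RORB
After move 7 (U): U=WBGG F=YYBG R=ROOY B=WGRB L=ROOW
Query: B face = WGRB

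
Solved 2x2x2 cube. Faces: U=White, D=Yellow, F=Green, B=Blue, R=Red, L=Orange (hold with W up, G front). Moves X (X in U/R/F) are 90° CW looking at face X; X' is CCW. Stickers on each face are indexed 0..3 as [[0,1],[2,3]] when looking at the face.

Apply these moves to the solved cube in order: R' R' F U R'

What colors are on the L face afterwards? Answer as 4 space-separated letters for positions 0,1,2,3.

After move 1 (R'): R=RRRR U=WBWB F=GWGW D=YGYG B=YBYB
After move 2 (R'): R=RRRR U=WYWY F=GBGB D=YWYW B=GBGB
After move 3 (F): F=GGBB U=WYOO R=WRYR D=RRYW L=OYOW
After move 4 (U): U=OWOY F=WRBB R=GBYR B=OYGB L=GGOW
After move 5 (R'): R=BRGY U=OGOO F=WWBY D=RRYB B=WYRB
Query: L face = GGOW

Answer: G G O W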